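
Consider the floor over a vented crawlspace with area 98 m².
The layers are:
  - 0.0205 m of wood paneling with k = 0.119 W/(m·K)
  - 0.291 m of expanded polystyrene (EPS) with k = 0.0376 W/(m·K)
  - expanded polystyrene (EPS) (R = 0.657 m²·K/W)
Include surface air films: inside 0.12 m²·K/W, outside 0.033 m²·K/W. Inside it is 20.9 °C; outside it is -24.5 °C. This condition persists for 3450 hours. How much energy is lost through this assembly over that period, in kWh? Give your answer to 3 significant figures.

0.0205/0.119 = 0.1723
0.291/0.0376 = 7.739
R_total = 0.12 + 0.1723 + 7.739 + 0.657 + 0.033 = 8.722 m²·K/W
Q = 98 × (20.9 − (-24.5)) / 8.722 = 510.1 W
E = 510.1 W × 3450 h / 1000 = 1760 kWh

1760 kWh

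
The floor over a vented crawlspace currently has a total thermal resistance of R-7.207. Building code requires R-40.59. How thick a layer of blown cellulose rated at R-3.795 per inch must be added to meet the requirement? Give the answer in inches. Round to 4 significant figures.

8.797 in

ΔR = 40.59 − 7.207 = 33.383 ft²·°F·h/BTU
L = ΔR / (R/in) = 33.383/3.795 = 8.7966 in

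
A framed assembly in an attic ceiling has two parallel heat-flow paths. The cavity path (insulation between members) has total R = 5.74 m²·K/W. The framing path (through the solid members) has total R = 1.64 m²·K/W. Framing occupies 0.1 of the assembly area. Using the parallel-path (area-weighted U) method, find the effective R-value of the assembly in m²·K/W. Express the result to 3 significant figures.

4.59 m²·K/W

U_eff = 0.9/5.74 + 0.1/1.64 = 0.1568 + 0.06098 = 0.2178
R_eff = 1/U_eff = 4.592 m²·K/W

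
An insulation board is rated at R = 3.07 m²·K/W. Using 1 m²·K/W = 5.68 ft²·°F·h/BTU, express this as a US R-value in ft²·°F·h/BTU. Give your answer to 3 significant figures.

R_US = 3.07 × 5.68 = 17.44

17.4 ft²·°F·h/BTU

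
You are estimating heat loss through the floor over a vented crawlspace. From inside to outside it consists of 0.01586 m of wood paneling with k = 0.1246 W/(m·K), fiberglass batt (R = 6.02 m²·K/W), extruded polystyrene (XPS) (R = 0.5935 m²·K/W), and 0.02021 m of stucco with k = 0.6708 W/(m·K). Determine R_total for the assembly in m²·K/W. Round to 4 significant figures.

6.771 m²·K/W

0.01586/0.1246 = 0.12729
0.02021/0.6708 = 0.030128
R_total = 0.12729 + 6.02 + 0.5935 + 0.030128 = 6.7709 m²·K/W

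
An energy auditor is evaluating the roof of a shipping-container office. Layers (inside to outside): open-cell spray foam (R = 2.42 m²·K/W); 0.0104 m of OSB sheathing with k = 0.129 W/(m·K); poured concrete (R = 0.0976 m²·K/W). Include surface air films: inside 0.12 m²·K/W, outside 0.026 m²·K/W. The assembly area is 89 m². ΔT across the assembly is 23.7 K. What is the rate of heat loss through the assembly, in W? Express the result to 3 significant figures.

769 W

0.0104/0.129 = 0.08062
R_total = 0.12 + 2.42 + 0.08062 + 0.0976 + 0.026 = 2.744 m²·K/W
Q = A·ΔT/R = 89 × 23.7 / 2.744 = 768.6 W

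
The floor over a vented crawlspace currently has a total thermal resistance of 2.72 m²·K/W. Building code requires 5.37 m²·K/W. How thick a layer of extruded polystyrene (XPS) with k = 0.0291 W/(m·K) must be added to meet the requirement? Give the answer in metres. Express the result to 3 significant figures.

0.0771 m

ΔR = 5.37 − 2.72 = 2.65 m²·K/W
L = ΔR × k = 2.65 × 0.0291 = 0.07712 m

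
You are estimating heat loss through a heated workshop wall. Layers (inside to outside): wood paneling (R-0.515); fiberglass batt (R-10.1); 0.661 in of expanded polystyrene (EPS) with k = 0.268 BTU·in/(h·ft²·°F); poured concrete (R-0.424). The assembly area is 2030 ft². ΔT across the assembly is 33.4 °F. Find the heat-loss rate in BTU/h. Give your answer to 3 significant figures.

5020 BTU/h

0.661/0.268 = 2.466
R_total = 0.515 + 10.1 + 2.466 + 0.424 = 13.51 ft²·°F·h/BTU
Q = A·ΔT/R = 2030 × 33.4 / 13.51 = 5020 BTU/h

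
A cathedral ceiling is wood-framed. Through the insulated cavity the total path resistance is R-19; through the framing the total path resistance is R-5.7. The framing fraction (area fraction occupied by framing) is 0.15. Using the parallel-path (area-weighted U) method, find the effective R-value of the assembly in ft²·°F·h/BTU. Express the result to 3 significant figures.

U_eff = 0.85/19 + 0.15/5.7 = 0.04474 + 0.02632 = 0.07105
R_eff = 1/U_eff = 14.07 ft²·°F·h/BTU

14.1 ft²·°F·h/BTU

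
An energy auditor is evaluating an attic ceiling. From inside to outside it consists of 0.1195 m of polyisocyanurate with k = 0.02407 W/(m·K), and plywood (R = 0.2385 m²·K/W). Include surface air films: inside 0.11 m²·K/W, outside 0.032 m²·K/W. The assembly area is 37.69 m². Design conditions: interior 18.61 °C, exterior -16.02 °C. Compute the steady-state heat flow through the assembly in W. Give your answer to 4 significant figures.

244.2 W

0.1195/0.02407 = 4.9647
R_total = 0.11 + 4.9647 + 0.2385 + 0.032 = 5.3452 m²·K/W
Q = A·ΔT/R = 37.69 × (18.61 − (-16.02)) / 5.3452 = 244.18 W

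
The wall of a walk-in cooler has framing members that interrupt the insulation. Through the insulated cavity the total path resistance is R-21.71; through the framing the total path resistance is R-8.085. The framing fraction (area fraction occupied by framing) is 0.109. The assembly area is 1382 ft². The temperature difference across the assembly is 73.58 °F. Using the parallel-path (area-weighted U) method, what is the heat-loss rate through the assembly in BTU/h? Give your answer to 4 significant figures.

5544 BTU/h

U_eff = 0.891/21.71 + 0.109/8.085 = 0.041041 + 0.013482 = 0.054523
R_eff = 1/U_eff = 18.341 ft²·°F·h/BTU
Q = 1382 × 73.58 / 18.341 = 5544.3 BTU/h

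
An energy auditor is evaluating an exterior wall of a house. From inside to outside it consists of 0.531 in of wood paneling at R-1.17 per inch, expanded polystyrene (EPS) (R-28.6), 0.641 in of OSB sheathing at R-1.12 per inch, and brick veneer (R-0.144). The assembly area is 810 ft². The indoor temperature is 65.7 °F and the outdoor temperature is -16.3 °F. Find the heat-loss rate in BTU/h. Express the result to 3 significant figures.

0.531 × 1.17 = 0.6213
0.641 × 1.12 = 0.7179
R_total = 0.6213 + 28.6 + 0.7179 + 0.144 = 30.08 ft²·°F·h/BTU
Q = A·ΔT/R = 810 × (65.7 − (-16.3)) / 30.08 = 2208 BTU/h

2210 BTU/h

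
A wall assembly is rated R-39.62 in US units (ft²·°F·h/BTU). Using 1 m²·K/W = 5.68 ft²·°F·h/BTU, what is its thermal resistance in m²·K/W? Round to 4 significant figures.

R_SI = 39.62/5.68 = 6.9754

6.975 m²·K/W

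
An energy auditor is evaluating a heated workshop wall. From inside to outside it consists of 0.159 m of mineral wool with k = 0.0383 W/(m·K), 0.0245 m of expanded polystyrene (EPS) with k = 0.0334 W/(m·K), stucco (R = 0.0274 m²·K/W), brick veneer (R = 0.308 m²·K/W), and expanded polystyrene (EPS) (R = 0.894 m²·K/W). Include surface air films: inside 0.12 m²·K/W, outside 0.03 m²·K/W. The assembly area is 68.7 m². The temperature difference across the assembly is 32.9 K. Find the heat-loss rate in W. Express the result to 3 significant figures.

361 W

0.159/0.0383 = 4.151
0.0245/0.0334 = 0.7335
R_total = 0.12 + 4.151 + 0.7335 + 0.0274 + 0.308 + 0.894 + 0.03 = 6.264 m²·K/W
Q = A·ΔT/R = 68.7 × 32.9 / 6.264 = 360.8 W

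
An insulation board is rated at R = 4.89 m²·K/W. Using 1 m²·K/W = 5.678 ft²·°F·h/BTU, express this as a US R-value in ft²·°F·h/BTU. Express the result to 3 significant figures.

R_US = 4.89 × 5.678 = 27.77

27.8 ft²·°F·h/BTU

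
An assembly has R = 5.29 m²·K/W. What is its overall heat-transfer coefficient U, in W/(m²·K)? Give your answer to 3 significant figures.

0.189 W/(m²·K)

U = 1/R = 1/5.29 = 0.189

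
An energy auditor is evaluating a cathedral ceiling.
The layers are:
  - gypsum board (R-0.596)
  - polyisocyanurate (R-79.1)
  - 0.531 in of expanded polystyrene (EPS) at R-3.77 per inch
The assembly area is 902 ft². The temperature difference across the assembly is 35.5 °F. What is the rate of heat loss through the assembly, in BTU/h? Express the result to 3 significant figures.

0.531 × 3.77 = 2.002
R_total = 0.596 + 79.1 + 2.002 = 81.7 ft²·°F·h/BTU
Q = A·ΔT/R = 902 × 35.5 / 81.7 = 391.9 BTU/h

392 BTU/h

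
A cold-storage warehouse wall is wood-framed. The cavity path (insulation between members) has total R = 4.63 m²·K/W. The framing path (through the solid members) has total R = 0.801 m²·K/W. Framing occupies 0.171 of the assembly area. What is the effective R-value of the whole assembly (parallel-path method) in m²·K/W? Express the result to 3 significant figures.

2.55 m²·K/W

U_eff = 0.829/4.63 + 0.171/0.801 = 0.179 + 0.2135 = 0.3925
R_eff = 1/U_eff = 2.548 m²·K/W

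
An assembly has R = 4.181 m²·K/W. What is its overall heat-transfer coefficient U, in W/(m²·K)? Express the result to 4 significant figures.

0.2392 W/(m²·K)

U = 1/R = 1/4.181 = 0.23918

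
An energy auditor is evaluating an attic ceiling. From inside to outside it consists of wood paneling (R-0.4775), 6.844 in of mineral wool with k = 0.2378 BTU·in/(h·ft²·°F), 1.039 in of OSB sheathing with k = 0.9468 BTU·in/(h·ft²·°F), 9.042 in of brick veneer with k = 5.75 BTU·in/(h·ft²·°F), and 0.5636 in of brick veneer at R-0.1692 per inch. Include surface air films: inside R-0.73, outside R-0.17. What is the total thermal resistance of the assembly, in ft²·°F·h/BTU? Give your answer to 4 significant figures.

32.92 ft²·°F·h/BTU

6.844/0.2378 = 28.78
1.039/0.9468 = 1.0974
9.042/5.75 = 1.5725
0.5636 × 0.1692 = 0.095361
R_total = 0.73 + 0.4775 + 28.78 + 1.0974 + 1.5725 + 0.095361 + 0.17 = 32.923 ft²·°F·h/BTU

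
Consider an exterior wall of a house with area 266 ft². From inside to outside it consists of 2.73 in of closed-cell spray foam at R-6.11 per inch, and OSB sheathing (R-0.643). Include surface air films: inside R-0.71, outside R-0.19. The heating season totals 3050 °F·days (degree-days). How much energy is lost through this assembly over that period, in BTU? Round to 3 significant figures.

2.73 × 6.11 = 16.68
R_total = 0.71 + 16.68 + 0.643 + 0.19 = 18.22 ft²·°F·h/BTU
E = A × HDD × 24 / R = 266 × 3050 × 24 / 18.22 = 1068000 BTU

1070000 BTU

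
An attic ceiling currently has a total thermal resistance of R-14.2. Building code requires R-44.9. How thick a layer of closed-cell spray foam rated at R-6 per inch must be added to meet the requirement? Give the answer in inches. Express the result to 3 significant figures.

5.12 in

ΔR = 44.9 − 14.2 = 30.7 ft²·°F·h/BTU
L = ΔR / (R/in) = 30.7/6 = 5.117 in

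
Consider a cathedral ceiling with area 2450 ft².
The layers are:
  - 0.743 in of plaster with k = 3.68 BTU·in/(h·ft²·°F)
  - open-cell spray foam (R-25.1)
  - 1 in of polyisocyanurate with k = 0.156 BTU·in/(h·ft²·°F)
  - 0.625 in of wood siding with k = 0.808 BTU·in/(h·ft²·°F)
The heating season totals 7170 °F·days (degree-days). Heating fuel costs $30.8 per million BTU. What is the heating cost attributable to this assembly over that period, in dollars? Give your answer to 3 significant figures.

400 dollars

0.743/3.68 = 0.2019
1/0.156 = 6.41
0.625/0.808 = 0.7735
R_total = 0.2019 + 25.1 + 6.41 + 0.7735 = 32.49 ft²·°F·h/BTU
E = A × HDD × 24 / R = 2450 × 7170 × 24 / 32.49 = 12980000 BTU
Cost = 12980000/10⁶ × 30.8 = $399.7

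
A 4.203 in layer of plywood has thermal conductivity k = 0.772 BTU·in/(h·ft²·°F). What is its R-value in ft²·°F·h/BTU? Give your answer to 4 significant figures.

5.444 ft²·°F·h/BTU

R = L/k = 4.203/0.772 = 5.4443 ft²·°F·h/BTU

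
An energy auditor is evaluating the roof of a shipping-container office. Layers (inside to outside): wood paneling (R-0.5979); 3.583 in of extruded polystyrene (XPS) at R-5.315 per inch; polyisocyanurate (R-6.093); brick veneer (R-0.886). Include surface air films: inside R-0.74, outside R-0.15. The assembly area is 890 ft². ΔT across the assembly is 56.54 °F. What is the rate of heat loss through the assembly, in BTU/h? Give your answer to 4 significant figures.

3.583 × 5.315 = 19.044
R_total = 0.74 + 0.5979 + 19.044 + 6.093 + 0.886 + 0.15 = 27.511 ft²·°F·h/BTU
Q = A·ΔT/R = 890 × 56.54 / 27.511 = 1829.1 BTU/h

1829 BTU/h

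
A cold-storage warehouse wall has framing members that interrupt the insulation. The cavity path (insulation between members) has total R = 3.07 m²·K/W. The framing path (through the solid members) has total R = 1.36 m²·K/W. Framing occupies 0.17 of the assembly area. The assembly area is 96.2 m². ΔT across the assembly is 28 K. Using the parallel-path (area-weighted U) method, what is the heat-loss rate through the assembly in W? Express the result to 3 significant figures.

1060 W

U_eff = 0.83/3.07 + 0.17/1.36 = 0.2704 + 0.125 = 0.3954
R_eff = 1/U_eff = 2.529 m²·K/W
Q = 96.2 × 28 / 2.529 = 1065 W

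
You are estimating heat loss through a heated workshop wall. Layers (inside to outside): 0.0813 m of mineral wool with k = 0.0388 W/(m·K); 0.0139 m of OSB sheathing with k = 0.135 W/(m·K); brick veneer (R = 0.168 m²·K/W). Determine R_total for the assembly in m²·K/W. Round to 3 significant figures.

0.0813/0.0388 = 2.095
0.0139/0.135 = 0.103
R_total = 2.095 + 0.103 + 0.168 = 2.366 m²·K/W

2.37 m²·K/W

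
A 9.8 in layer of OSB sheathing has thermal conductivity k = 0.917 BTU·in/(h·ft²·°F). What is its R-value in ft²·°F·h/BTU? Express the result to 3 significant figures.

R = L/k = 9.8/0.917 = 10.69 ft²·°F·h/BTU

10.7 ft²·°F·h/BTU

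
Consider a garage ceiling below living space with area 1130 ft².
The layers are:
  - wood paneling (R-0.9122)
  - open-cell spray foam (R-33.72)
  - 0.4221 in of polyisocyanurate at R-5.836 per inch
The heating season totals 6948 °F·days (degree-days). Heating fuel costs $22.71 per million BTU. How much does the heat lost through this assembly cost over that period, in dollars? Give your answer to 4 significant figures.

0.4221 × 5.836 = 2.4634
R_total = 0.9122 + 33.72 + 2.4634 = 37.096 ft²·°F·h/BTU
E = A × HDD × 24 / R = 1130 × 6948 × 24 / 37.096 = 5079600 BTU
Cost = 5079600/10⁶ × 22.71 = $115.36

115.4 dollars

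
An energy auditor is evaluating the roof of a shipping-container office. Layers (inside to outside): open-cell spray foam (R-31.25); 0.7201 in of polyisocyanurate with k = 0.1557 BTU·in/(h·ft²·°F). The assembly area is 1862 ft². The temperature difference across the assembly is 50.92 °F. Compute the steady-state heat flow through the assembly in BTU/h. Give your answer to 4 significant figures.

2643 BTU/h

0.7201/0.1557 = 4.6249
R_total = 31.25 + 4.6249 = 35.875 ft²·°F·h/BTU
Q = A·ΔT/R = 1862 × 50.92 / 35.875 = 2642.9 BTU/h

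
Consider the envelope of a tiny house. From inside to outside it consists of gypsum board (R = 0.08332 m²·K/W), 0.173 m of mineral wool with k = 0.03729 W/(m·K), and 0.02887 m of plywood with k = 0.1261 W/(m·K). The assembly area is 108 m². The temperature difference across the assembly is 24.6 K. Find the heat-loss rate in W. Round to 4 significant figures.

0.173/0.03729 = 4.6393
0.02887/0.1261 = 0.22895
R_total = 0.08332 + 4.6393 + 0.22895 = 4.9516 m²·K/W
Q = A·ΔT/R = 108 × 24.6 / 4.9516 = 536.56 W

536.6 W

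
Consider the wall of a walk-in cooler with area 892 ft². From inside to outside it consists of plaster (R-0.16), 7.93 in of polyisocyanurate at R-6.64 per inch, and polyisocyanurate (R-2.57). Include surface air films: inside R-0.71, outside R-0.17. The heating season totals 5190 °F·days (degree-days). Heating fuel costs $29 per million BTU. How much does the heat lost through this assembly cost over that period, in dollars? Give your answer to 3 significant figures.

57.3 dollars

7.93 × 6.64 = 52.66
R_total = 0.71 + 0.16 + 52.66 + 2.57 + 0.17 = 56.27 ft²·°F·h/BTU
E = A × HDD × 24 / R = 892 × 5190 × 24 / 56.27 = 1975000 BTU
Cost = 1975000/10⁶ × 29 = $57.27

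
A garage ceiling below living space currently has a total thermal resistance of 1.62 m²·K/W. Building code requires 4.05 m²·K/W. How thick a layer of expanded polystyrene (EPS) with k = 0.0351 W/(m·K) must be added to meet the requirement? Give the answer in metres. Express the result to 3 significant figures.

ΔR = 4.05 − 1.62 = 2.43 m²·K/W
L = ΔR × k = 2.43 × 0.0351 = 0.08529 m

0.0853 m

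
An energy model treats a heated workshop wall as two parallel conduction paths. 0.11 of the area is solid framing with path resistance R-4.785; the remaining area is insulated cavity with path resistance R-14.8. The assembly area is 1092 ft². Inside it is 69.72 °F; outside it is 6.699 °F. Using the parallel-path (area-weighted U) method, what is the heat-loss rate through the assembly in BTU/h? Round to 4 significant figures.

5720 BTU/h

U_eff = 0.89/14.8 + 0.11/4.785 = 0.060135 + 0.022989 = 0.083124
R_eff = 1/U_eff = 12.03 ft²·°F·h/BTU
Q = 1092 × (69.72 − 6.699) / 12.03 = 5720.5 BTU/h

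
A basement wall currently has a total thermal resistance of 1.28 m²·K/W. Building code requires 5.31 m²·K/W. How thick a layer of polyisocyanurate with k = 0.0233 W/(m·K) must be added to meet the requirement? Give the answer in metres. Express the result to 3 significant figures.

ΔR = 5.31 − 1.28 = 4.03 m²·K/W
L = ΔR × k = 4.03 × 0.0233 = 0.0939 m

0.0939 m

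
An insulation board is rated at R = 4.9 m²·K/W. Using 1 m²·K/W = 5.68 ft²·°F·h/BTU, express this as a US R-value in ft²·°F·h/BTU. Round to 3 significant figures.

27.8 ft²·°F·h/BTU

R_US = 4.9 × 5.68 = 27.83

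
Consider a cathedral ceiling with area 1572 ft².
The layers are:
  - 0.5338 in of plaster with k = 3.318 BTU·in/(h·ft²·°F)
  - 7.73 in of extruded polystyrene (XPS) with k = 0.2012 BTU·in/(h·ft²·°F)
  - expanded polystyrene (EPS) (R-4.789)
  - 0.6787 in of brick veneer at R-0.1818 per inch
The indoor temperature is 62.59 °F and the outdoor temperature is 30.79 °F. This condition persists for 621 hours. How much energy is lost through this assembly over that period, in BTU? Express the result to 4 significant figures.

713800 BTU

0.5338/3.318 = 0.16088
7.73/0.2012 = 38.419
0.6787 × 0.1818 = 0.12339
R_total = 0.16088 + 38.419 + 4.789 + 0.12339 = 43.493 ft²·°F·h/BTU
Q = 1572 × (62.59 − 30.79) / 43.493 = 1149.4 BTU/h
E = 1149.4 × 621 = 713760 BTU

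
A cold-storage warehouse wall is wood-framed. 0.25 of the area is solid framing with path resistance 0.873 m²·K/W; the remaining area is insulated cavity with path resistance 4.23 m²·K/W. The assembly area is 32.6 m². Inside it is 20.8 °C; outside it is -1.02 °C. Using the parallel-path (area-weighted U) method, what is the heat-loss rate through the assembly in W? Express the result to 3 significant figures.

330 W

U_eff = 0.75/4.23 + 0.25/0.873 = 0.1773 + 0.2864 = 0.4637
R_eff = 1/U_eff = 2.157 m²·K/W
Q = 32.6 × (20.8 − (-1.02)) / 2.157 = 329.8 W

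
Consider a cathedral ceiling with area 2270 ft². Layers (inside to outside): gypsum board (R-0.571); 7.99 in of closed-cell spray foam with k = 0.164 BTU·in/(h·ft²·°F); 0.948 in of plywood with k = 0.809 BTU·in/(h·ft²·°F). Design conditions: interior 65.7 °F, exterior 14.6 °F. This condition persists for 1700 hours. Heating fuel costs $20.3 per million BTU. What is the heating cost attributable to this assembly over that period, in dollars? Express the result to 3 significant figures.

79.3 dollars

7.99/0.164 = 48.72
0.948/0.809 = 1.172
R_total = 0.571 + 48.72 + 1.172 = 50.46 ft²·°F·h/BTU
Q = 2270 × (65.7 − 14.6) / 50.46 = 2299 BTU/h
E = 2299 × 1700 = 3908000 BTU
Cost = 3908000/10⁶ × 20.3 = $79.33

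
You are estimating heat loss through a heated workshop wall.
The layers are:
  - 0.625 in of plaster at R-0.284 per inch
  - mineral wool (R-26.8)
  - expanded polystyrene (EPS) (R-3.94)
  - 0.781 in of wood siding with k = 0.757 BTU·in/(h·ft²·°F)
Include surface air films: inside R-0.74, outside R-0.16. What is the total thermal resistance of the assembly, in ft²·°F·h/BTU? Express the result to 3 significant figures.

0.625 × 0.284 = 0.1775
0.781/0.757 = 1.032
R_total = 0.74 + 0.1775 + 26.8 + 3.94 + 1.032 + 0.16 = 32.85 ft²·°F·h/BTU

32.8 ft²·°F·h/BTU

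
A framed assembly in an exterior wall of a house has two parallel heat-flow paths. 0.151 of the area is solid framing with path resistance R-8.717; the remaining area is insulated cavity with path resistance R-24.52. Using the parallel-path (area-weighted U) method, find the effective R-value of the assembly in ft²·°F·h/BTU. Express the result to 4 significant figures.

U_eff = 0.849/24.52 + 0.151/8.717 = 0.034625 + 0.017322 = 0.051947
R_eff = 1/U_eff = 19.25 ft²·°F·h/BTU

19.25 ft²·°F·h/BTU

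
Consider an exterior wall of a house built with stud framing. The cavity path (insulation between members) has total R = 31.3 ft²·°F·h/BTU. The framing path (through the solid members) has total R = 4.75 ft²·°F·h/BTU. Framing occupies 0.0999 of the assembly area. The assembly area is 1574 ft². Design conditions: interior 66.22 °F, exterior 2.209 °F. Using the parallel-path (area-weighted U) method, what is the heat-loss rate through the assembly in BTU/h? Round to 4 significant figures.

U_eff = 0.9001/31.3 + 0.0999/4.75 = 0.028757 + 0.021032 = 0.049789
R_eff = 1/U_eff = 20.085 ft²·°F·h/BTU
Q = 1574 × (66.22 − 2.209) / 20.085 = 5016.4 BTU/h

5016 BTU/h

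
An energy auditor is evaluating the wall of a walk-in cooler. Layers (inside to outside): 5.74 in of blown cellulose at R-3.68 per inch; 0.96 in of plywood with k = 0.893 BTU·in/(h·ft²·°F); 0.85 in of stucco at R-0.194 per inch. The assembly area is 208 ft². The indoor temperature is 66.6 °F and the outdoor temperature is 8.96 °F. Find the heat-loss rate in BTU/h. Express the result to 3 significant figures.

5.74 × 3.68 = 21.12
0.96/0.893 = 1.075
0.85 × 0.194 = 0.1649
R_total = 21.12 + 1.075 + 0.1649 = 22.36 ft²·°F·h/BTU
Q = A·ΔT/R = 208 × (66.6 − 8.96) / 22.36 = 536.1 BTU/h

536 BTU/h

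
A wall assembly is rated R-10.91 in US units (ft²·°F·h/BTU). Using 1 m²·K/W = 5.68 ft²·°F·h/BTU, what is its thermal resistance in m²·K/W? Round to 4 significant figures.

1.921 m²·K/W

R_SI = 10.91/5.68 = 1.9208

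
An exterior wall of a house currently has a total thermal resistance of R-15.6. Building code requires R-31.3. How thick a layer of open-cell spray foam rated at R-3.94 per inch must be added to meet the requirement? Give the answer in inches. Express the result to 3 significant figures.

3.98 in

ΔR = 31.3 − 15.6 = 15.7 ft²·°F·h/BTU
L = ΔR / (R/in) = 15.7/3.94 = 3.985 in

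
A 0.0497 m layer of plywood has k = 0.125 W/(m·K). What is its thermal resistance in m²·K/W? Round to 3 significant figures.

R = L/k = 0.0497/0.125 = 0.3976 m²·K/W

0.398 m²·K/W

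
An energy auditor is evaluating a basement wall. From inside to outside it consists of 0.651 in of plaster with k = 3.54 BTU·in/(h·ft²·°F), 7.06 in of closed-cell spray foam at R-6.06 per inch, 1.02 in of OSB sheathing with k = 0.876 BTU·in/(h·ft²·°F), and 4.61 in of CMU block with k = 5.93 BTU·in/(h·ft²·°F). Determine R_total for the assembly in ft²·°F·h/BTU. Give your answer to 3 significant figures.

44.9 ft²·°F·h/BTU

0.651/3.54 = 0.1839
7.06 × 6.06 = 42.78
1.02/0.876 = 1.164
4.61/5.93 = 0.7774
R_total = 0.1839 + 42.78 + 1.164 + 0.7774 = 44.91 ft²·°F·h/BTU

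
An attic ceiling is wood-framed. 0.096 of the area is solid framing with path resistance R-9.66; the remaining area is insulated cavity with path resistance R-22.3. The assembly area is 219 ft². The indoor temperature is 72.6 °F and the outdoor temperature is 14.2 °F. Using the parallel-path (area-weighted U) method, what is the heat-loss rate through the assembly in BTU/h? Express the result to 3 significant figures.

U_eff = 0.904/22.3 + 0.096/9.66 = 0.04054 + 0.009938 = 0.05048
R_eff = 1/U_eff = 19.81 ft²·°F·h/BTU
Q = 219 × (72.6 − 14.2) / 19.81 = 645.6 BTU/h

646 BTU/h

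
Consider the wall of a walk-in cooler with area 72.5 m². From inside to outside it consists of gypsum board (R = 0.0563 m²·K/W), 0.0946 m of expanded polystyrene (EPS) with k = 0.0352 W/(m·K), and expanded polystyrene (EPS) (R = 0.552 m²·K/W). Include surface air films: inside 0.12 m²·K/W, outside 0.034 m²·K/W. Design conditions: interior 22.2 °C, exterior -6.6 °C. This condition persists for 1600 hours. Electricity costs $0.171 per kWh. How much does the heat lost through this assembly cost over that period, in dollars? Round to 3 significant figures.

166 dollars

0.0946/0.0352 = 2.688
R_total = 0.12 + 0.0563 + 2.688 + 0.552 + 0.034 = 3.45 m²·K/W
Q = 72.5 × (22.2 − (-6.6)) / 3.45 = 605.3 W
E = 605.3 W × 1600 h / 1000 = 968.4 kWh
Cost = 968.4 × 0.171 = $165.6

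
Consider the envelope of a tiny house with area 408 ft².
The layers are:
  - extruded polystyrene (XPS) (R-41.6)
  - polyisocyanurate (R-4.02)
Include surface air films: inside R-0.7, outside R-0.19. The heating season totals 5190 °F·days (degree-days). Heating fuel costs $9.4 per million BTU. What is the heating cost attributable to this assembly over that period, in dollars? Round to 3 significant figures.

10.3 dollars

R_total = 0.7 + 41.6 + 4.02 + 0.19 = 46.51 ft²·°F·h/BTU
E = A × HDD × 24 / R = 408 × 5190 × 24 / 46.51 = 1093000 BTU
Cost = 1093000/10⁶ × 9.4 = $10.27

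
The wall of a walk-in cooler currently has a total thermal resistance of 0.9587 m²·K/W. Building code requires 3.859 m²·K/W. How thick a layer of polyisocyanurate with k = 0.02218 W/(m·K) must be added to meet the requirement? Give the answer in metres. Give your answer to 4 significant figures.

0.06433 m

ΔR = 3.859 − 0.9587 = 2.9003 m²·K/W
L = ΔR × k = 2.9003 × 0.02218 = 0.064329 m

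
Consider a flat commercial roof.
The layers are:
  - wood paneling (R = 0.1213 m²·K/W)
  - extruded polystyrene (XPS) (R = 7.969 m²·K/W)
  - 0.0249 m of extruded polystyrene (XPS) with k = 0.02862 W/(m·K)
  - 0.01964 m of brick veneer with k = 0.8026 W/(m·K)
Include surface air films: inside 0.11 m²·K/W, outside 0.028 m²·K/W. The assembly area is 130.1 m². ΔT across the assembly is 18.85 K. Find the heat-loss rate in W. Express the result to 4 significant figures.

268.8 W

0.0249/0.02862 = 0.87002
0.01964/0.8026 = 0.02447
R_total = 0.11 + 0.1213 + 7.969 + 0.87002 + 0.02447 + 0.028 = 9.1228 m²·K/W
Q = A·ΔT/R = 130.1 × 18.85 / 9.1228 = 268.82 W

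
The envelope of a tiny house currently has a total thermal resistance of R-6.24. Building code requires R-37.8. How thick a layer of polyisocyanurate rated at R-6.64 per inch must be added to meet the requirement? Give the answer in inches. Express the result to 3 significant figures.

ΔR = 37.8 − 6.24 = 31.56 ft²·°F·h/BTU
L = ΔR / (R/in) = 31.56/6.64 = 4.753 in

4.75 in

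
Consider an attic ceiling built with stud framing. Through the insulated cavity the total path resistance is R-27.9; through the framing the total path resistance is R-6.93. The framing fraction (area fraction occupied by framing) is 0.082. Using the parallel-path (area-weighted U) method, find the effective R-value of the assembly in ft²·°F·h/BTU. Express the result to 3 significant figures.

U_eff = 0.918/27.9 + 0.082/6.93 = 0.0329 + 0.01183 = 0.04474
R_eff = 1/U_eff = 22.35 ft²·°F·h/BTU

22.4 ft²·°F·h/BTU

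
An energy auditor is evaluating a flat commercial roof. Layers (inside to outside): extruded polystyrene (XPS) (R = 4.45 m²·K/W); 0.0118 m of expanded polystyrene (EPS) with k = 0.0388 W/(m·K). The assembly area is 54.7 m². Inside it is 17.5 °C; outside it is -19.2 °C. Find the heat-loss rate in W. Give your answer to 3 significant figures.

422 W

0.0118/0.0388 = 0.3041
R_total = 4.45 + 0.3041 = 4.754 m²·K/W
Q = A·ΔT/R = 54.7 × (17.5 − (-19.2)) / 4.754 = 422.3 W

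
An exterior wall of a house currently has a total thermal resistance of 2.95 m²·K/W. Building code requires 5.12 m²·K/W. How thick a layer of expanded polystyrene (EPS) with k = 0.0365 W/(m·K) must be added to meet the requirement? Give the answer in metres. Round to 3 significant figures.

ΔR = 5.12 − 2.95 = 2.17 m²·K/W
L = ΔR × k = 2.17 × 0.0365 = 0.0792 m

0.0792 m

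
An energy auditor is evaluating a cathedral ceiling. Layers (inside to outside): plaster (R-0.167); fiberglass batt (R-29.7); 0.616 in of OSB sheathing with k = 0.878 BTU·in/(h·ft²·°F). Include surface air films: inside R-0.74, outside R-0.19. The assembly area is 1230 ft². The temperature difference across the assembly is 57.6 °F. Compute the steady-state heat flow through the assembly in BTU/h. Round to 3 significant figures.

0.616/0.878 = 0.7016
R_total = 0.74 + 0.167 + 29.7 + 0.7016 + 0.19 = 31.5 ft²·°F·h/BTU
Q = A·ΔT/R = 1230 × 57.6 / 31.5 = 2249 BTU/h

2250 BTU/h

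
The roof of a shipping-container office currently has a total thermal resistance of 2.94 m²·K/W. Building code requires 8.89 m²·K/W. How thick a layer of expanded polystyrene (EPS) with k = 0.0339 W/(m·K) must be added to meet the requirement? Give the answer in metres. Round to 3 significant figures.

ΔR = 8.89 − 2.94 = 5.95 m²·K/W
L = ΔR × k = 5.95 × 0.0339 = 0.2017 m

0.202 m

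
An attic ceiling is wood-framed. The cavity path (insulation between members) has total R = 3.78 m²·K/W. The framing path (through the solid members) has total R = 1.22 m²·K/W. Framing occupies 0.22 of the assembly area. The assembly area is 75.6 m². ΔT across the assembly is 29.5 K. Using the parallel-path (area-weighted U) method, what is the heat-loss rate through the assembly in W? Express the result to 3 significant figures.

862 W

U_eff = 0.78/3.78 + 0.22/1.22 = 0.2063 + 0.1803 = 0.3867
R_eff = 1/U_eff = 2.586 m²·K/W
Q = 75.6 × 29.5 / 2.586 = 862.4 W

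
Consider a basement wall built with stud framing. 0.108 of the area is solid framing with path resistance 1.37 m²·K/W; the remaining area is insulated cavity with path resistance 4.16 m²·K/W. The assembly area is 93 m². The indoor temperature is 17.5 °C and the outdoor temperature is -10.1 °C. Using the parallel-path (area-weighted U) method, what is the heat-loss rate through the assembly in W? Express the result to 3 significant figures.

U_eff = 0.892/4.16 + 0.108/1.37 = 0.2144 + 0.07883 = 0.2933
R_eff = 1/U_eff = 3.41 m²·K/W
Q = 93 × (17.5 − (-10.1)) / 3.41 = 752.7 W

753 W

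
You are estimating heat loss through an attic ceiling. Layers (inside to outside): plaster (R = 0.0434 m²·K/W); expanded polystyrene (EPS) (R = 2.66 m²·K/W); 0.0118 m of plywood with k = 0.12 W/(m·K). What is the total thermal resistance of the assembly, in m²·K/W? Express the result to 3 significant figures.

0.0118/0.12 = 0.09833
R_total = 0.0434 + 2.66 + 0.09833 = 2.802 m²·K/W

2.80 m²·K/W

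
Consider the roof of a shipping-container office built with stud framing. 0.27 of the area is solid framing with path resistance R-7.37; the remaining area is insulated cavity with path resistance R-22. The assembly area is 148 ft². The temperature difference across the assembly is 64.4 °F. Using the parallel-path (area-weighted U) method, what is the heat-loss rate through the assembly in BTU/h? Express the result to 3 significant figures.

U_eff = 0.73/22 + 0.27/7.37 = 0.03318 + 0.03664 = 0.06982
R_eff = 1/U_eff = 14.32 ft²·°F·h/BTU
Q = 148 × 64.4 / 14.32 = 665.4 BTU/h

665 BTU/h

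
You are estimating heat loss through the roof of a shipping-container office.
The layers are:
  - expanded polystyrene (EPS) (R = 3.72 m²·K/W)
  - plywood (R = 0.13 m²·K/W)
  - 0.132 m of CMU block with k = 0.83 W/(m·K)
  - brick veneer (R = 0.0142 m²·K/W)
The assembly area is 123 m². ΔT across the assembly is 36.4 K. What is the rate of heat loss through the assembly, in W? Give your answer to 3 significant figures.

1110 W

0.132/0.83 = 0.159
R_total = 3.72 + 0.13 + 0.159 + 0.0142 = 4.023 m²·K/W
Q = A·ΔT/R = 123 × 36.4 / 4.023 = 1113 W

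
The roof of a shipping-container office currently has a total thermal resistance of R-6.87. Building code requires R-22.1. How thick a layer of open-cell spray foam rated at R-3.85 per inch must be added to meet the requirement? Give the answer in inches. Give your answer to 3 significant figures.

ΔR = 22.1 − 6.87 = 15.23 ft²·°F·h/BTU
L = ΔR / (R/in) = 15.23/3.85 = 3.956 in

3.96 in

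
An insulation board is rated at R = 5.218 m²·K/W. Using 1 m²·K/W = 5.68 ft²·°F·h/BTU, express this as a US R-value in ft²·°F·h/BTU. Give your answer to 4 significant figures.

R_US = 5.218 × 5.68 = 29.638

29.64 ft²·°F·h/BTU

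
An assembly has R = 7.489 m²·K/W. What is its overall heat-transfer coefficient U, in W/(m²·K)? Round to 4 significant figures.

0.1335 W/(m²·K)

U = 1/R = 1/7.489 = 0.13353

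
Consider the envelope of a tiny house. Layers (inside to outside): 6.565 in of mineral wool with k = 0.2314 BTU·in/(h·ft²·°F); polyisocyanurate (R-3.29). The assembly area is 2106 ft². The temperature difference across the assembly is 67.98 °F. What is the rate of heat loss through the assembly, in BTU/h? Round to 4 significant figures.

4522 BTU/h

6.565/0.2314 = 28.371
R_total = 28.371 + 3.29 = 31.661 ft²·°F·h/BTU
Q = A·ΔT/R = 2106 × 67.98 / 31.661 = 4521.9 BTU/h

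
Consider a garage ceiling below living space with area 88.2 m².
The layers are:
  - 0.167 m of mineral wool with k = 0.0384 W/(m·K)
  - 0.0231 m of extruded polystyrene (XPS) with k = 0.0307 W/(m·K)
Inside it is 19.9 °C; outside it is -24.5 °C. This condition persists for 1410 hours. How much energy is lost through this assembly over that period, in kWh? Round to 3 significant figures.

1080 kWh

0.167/0.0384 = 4.349
0.0231/0.0307 = 0.7524
R_total = 4.349 + 0.7524 = 5.101 m²·K/W
Q = 88.2 × (19.9 − (-24.5)) / 5.101 = 767.6 W
E = 767.6 W × 1410 h / 1000 = 1082 kWh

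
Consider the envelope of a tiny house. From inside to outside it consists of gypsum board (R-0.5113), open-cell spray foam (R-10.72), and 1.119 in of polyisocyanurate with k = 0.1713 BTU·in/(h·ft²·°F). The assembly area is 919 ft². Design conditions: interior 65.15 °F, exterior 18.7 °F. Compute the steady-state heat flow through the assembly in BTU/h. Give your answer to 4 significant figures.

1.119/0.1713 = 6.5324
R_total = 0.5113 + 10.72 + 6.5324 = 17.764 ft²·°F·h/BTU
Q = A·ΔT/R = 919 × (65.15 − 18.7) / 17.764 = 2403.1 BTU/h

2403 BTU/h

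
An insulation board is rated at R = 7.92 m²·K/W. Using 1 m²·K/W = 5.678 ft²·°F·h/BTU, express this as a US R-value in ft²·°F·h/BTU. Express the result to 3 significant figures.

45.0 ft²·°F·h/BTU

R_US = 7.92 × 5.678 = 44.97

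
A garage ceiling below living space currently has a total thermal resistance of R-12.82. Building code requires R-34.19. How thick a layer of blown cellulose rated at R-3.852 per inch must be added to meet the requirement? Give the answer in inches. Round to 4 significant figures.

5.548 in

ΔR = 34.19 − 12.82 = 21.37 ft²·°F·h/BTU
L = ΔR / (R/in) = 21.37/3.852 = 5.5478 in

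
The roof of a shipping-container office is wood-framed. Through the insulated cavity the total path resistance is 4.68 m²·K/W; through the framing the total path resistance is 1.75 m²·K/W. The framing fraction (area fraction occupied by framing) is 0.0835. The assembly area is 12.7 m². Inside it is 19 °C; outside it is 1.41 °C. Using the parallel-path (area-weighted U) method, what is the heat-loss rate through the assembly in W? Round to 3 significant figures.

U_eff = 0.9165/4.68 + 0.0835/1.75 = 0.1958 + 0.04771 = 0.2435
R_eff = 1/U_eff = 4.106 m²·K/W
Q = 12.7 × (19 − 1.41) / 4.106 = 54.41 W

54.4 W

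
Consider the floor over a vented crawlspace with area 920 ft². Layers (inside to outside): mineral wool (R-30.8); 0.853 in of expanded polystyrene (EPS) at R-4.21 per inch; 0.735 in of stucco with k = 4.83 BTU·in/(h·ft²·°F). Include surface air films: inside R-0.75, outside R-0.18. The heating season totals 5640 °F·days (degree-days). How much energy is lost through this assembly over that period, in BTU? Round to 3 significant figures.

3510000 BTU

0.853 × 4.21 = 3.591
0.735/4.83 = 0.1522
R_total = 0.75 + 30.8 + 3.591 + 0.1522 + 0.18 = 35.47 ft²·°F·h/BTU
E = A × HDD × 24 / R = 920 × 5640 × 24 / 35.47 = 3511000 BTU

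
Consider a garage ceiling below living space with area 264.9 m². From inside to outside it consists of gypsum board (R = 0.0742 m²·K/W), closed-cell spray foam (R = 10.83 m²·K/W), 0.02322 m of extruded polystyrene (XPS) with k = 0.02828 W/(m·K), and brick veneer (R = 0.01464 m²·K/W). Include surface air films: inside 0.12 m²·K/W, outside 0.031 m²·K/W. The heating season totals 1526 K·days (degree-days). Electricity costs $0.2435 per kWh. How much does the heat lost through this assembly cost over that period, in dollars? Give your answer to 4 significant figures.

0.02322/0.02828 = 0.82107
R_total = 0.12 + 0.0742 + 10.83 + 0.82107 + 0.01464 + 0.031 = 11.891 m²·K/W
E = A × HDD × 24 / R / 1000 = 264.9 × 1526 × 24 / 11.891 / 1000 = 815.89 kWh
Cost = 815.89 × 0.2435 = $198.67

198.7 dollars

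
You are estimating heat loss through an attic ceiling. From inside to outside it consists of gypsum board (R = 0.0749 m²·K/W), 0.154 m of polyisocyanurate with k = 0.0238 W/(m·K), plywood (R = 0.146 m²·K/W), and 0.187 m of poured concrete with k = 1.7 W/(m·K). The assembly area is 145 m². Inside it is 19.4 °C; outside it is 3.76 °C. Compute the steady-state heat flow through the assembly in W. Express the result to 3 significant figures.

0.154/0.0238 = 6.471
0.187/1.7 = 0.11
R_total = 0.0749 + 6.471 + 0.146 + 0.11 = 6.801 m²·K/W
Q = A·ΔT/R = 145 × (19.4 − 3.76) / 6.801 = 333.4 W

333 W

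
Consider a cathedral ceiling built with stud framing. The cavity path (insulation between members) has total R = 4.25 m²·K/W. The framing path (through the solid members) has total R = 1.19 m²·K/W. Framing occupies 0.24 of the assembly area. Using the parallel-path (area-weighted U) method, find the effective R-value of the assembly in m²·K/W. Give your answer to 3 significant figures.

2.63 m²·K/W

U_eff = 0.76/4.25 + 0.24/1.19 = 0.1788 + 0.2017 = 0.3805
R_eff = 1/U_eff = 2.628 m²·K/W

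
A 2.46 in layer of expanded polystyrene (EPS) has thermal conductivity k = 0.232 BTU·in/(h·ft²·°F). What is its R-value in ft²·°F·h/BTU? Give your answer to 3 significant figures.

R = L/k = 2.46/0.232 = 10.6 ft²·°F·h/BTU

10.6 ft²·°F·h/BTU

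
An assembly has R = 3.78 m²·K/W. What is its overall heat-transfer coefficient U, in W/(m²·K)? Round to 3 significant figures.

0.265 W/(m²·K)

U = 1/R = 1/3.78 = 0.2646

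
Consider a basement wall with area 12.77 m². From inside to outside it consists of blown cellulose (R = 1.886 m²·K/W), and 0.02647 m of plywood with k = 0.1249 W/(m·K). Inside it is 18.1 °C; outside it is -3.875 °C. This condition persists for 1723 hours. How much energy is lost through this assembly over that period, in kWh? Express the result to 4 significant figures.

230.5 kWh

0.02647/0.1249 = 0.21193
R_total = 1.886 + 0.21193 = 2.0979 m²·K/W
Q = 12.77 × (18.1 − (-3.875)) / 2.0979 = 133.76 W
E = 133.76 W × 1723 h / 1000 = 230.47 kWh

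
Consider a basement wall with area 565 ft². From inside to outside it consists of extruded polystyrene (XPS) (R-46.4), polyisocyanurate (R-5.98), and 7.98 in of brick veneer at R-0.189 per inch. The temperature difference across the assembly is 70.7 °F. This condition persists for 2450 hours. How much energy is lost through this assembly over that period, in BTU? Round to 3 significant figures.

1820000 BTU

7.98 × 0.189 = 1.508
R_total = 46.4 + 5.98 + 1.508 = 53.89 ft²·°F·h/BTU
Q = 565 × 70.7 / 53.89 = 741.3 BTU/h
E = 741.3 × 2450 = 1816000 BTU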